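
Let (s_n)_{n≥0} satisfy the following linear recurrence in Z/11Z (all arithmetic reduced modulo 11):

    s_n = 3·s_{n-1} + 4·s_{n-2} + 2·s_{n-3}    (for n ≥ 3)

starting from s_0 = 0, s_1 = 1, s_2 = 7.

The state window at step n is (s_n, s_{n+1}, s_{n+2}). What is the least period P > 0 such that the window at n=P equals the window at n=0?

n=0: window = (0, 1, 7)
n=1: window = (1, 7, 3)
n=2: window = (7, 3, 6)
n=3: window = (3, 6, 0)
n=4: window = (6, 0, 8)
n=5: window = (0, 8, 3)
n=6: window = (8, 3, 8)
n=7: window = (3, 8, 8)
n=8: window = (8, 8, 7)
n=9: window = (8, 7, 3)
n=10: window = (7, 3, 9)
n=11: window = (3, 9, 9)
n=12: window = (9, 9, 3)
n=13: window = (9, 3, 8)
n=14: window = (3, 8, 10)
n=15: window = (8, 10, 2)
n=16: window = (10, 2, 7)
n=17: window = (2, 7, 5)
n=18: window = (7, 5, 3)
n=19: window = (5, 3, 10)
n=20: window = (3, 10, 8)
n=21: window = (10, 8, 4)
n=22: window = (8, 4, 9)
n=23: window = (4, 9, 4)
n=24: window = (9, 4, 1)
n=25: window = (4, 1, 4)
n=26: window = (1, 4, 2)
n=27: window = (4, 2, 2)
n=28: window = (2, 2, 0)
n=29: window = (2, 0, 1)
n=30: window = (0, 1, 7)
window at n=30 equals window at n=0 → period = 30

30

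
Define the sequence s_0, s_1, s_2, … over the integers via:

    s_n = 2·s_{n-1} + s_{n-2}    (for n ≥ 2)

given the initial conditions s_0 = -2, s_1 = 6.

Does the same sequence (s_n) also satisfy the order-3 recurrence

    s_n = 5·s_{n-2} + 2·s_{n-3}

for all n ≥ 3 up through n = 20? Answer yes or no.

Terms s_0..s_20: -2, 6, 10, 26, 62, 150, 362, 874, 2110, 5094, 12298, 29690, 71678, 173046, 417770, 1008586, 2434942, 5878470, 14191882, 34262234, 82716350
n=3: candidate gives 26, actual s_3 = 26 ✓
n=4: candidate gives 62, actual s_4 = 62 ✓
n=5: candidate gives 150, actual s_5 = 150 ✓
n=6: candidate gives 362, actual s_6 = 362 ✓
n=7: candidate gives 874, actual s_7 = 874 ✓
n=8: candidate gives 2110, actual s_8 = 2110 ✓
n=9: candidate gives 5094, actual s_9 = 5094 ✓
n=10: candidate gives 12298, actual s_10 = 12298 ✓
n=11: candidate gives 29690, actual s_11 = 29690 ✓
n=12: candidate gives 71678, actual s_12 = 71678 ✓
n=13: candidate gives 173046, actual s_13 = 173046 ✓
n=14: candidate gives 417770, actual s_14 = 417770 ✓
n=15: candidate gives 1008586, actual s_15 = 1008586 ✓
n=16: candidate gives 2434942, actual s_16 = 2434942 ✓
n=17: candidate gives 5878470, actual s_17 = 5878470 ✓
n=18: candidate gives 14191882, actual s_18 = 14191882 ✓
n=19: candidate gives 34262234, actual s_19 = 34262234 ✓
n=20: candidate gives 82716350, actual s_20 = 82716350 ✓

yes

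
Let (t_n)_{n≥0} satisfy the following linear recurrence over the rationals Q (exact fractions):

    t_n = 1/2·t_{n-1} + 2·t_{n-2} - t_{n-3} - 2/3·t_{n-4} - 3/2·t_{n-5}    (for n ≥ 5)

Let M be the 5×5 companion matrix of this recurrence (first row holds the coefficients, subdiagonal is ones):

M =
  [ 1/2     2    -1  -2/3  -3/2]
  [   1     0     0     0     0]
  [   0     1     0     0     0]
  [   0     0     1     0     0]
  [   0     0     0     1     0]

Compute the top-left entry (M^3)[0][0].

9/8

(M^3)[0][0] is the top entry after applying M 3 times to the unit state (1, 0, 0, 0, 0). Equivalently it is h_{7} for the auxiliary sequence (h_n) obeying the same recurrence with h_4 = 1 and h_i = 0 for 0 ≤ i < 4:
h_5 = 1/2·1 + 2·0 + -1·0 + -2/3·0 + -3/2·0 = 1/2
h_6 = 1/2·1/2 + 2·1 + -1·0 + -2/3·0 + -3/2·0 = 9/4
h_7 = 1/2·9/4 + 2·1/2 + -1·1 + -2/3·0 + -3/2·0 = 9/8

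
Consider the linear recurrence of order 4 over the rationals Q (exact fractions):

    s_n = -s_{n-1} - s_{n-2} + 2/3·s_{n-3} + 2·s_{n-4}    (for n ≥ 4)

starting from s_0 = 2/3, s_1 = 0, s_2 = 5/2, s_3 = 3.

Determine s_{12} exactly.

451/9

s_4 = -1·3 + -1·5/2 + 2/3·0 + 2·2/3 = -25/6
s_5 = -1·-25/6 + -1·3 + 2/3·5/2 + 2·0 = 17/6
s_6 = -1·17/6 + -1·-25/6 + 2/3·3 + 2·5/2 = 25/3
s_7 = -1·25/3 + -1·17/6 + 2/3·-25/6 + 2·3 = -143/18
s_8 = -1·-143/18 + -1·25/3 + 2/3·17/6 + 2·-25/6 = -41/6
s_9 = -1·-41/6 + -1·-143/18 + 2/3·25/3 + 2·17/6 = 26
s_10 = -1·26 + -1·-41/6 + 2/3·-143/18 + 2·25/3 = -421/54
s_11 = -1·-421/54 + -1·26 + 2/3·-41/6 + 2·-143/18 = -2087/54
s_12 = -1·-2087/54 + -1·-421/54 + 2/3·26 + 2·-41/6 = 451/9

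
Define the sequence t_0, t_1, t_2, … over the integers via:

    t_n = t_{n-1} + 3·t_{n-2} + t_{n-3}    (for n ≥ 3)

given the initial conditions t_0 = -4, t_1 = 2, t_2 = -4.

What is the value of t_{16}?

-390052

t_3 = 1·-4 + 3·2 + 1·-4 = -2
t_4 = 1·-2 + 3·-4 + 1·2 = -12
t_5 = 1·-12 + 3·-2 + 1·-4 = -22
t_6 = 1·-22 + 3·-12 + 1·-2 = -60
t_7 = 1·-60 + 3·-22 + 1·-12 = -138
t_8 = 1·-138 + 3·-60 + 1·-22 = -340
t_9 = 1·-340 + 3·-138 + 1·-60 = -814
t_10 = 1·-814 + 3·-340 + 1·-138 = -1972
t_11 = 1·-1972 + 3·-814 + 1·-340 = -4754
t_12 = 1·-4754 + 3·-1972 + 1·-814 = -11484
t_13 = 1·-11484 + 3·-4754 + 1·-1972 = -27718
t_14 = 1·-27718 + 3·-11484 + 1·-4754 = -66924
t_15 = 1·-66924 + 3·-27718 + 1·-11484 = -161562
t_16 = 1·-161562 + 3·-66924 + 1·-27718 = -390052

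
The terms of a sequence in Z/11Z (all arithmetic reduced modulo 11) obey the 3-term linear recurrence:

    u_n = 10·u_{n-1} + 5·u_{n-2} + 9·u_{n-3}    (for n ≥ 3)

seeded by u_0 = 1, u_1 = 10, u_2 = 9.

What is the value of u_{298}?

6

u_3 = 10·9 + 5·10 + 9·1 = 6
u_4 = 10·6 + 5·9 + 9·10 = 8
u_5 = 10·8 + 5·6 + 9·9 = 4
u_6 = 10·4 + 5·8 + 9·6 = 2
u_7 = 10·2 + 5·4 + 9·8 = 2
u_8 = 10·2 + 5·2 + 9·4 = 0
Continuing the recurrence:
  u_9 = 6;  u_10 = 1;  u_11 = 7;  u_12 = 8;  u_13 = 3;  u_14 = 1
  u_15 = 9;  u_16 = 1;  u_17 = 9;  u_18 = 0;  u_19 = 10;  u_20 = 5
  u_21 = 1;  u_22 = 4;  u_23 = 2;  u_24 = 5;  u_25 = 8;  u_26 = 2
  u_27 = 6;  u_28 = 10;  u_29 = 5;  u_30 = 0;  u_31 = 5;  u_32 = 7
  u_33 = 7;  u_34 = 7;  u_35 = 3;  u_36 = 7;  u_37 = 5;  u_38 = 2
  u_39 = 9;  u_40 = 2;  u_41 = 6;  u_42 = 8;  u_43 = 7;  u_44 = 10
  u_45 = 9;  u_46 = 5;  u_47 = 9;  u_48 = 9;  u_49 = 4;  u_50 = 1
  u_51 = 1;  u_52 = 7;  u_53 = 7;  u_54 = 4;  u_55 = 6;  u_56 = 0
  u_57 = 0;  u_58 = 10;  u_59 = 1;  u_60 = 5;  u_61 = 2;  u_62 = 10
  u_63 = 1;  u_64 = 1;  u_65 = 6;  u_66 = 8;  u_67 = 9;  u_68 = 8
  u_69 = 10;  u_70 = 1;  u_71 = 0;  u_72 = 7;  u_73 = 2;  u_74 = 0
  u_75 = 7;  u_76 = 0;  u_77 = 2;  u_78 = 6;  u_79 = 4;  u_80 = 0
  u_81 = 8;  u_82 = 6;  u_83 = 1;  u_84 = 2;  u_85 = 2;  u_86 = 6
  u_87 = 0;  u_88 = 4;  u_89 = 6;  u_90 = 3;  u_91 = 8;  u_92 = 6
  u_93 = 6;  u_94 = 8;  u_95 = 10;  u_96 = 7;  u_97 = 5;  u_98 = 10
  u_99 = 1;  u_100 = 6;  u_101 = 1;  u_102 = 5;  u_103 = 10;  u_104 = 2
  u_105 = 5;  u_106 = 7;  u_107 = 3;  u_108 = 0;  u_109 = 1;  u_110 = 4
  u_111 = 1;  u_112 = 6;  u_113 = 2;  u_114 = 4;  u_115 = 5;  u_116 = 0
  u_117 = 6;  u_118 = 6;  u_119 = 2;  u_120 = 5;  u_121 = 4;  u_122 = 6
  u_123 = 4;  u_124 = 7;  u_125 = 1;  u_126 = 4;  u_127 = 9;  u_128 = 9
  u_129 = 6;  u_130 = 10;  u_131 = 2;  u_132 = 3;  u_133 = 9;  u_134 = 2
  u_135 = 4;  u_136 = 10;  u_137 = 6;  u_138 = 3;  u_139 = 7;  u_140 = 7
  u_141 = 0;  u_142 = 10;  u_143 = 9;  u_144 = 8;  u_145 = 6;  u_146 = 5
  u_147 = 9;  u_148 = 4;  u_149 = 9;  u_150 = 4;  u_151 = 0;  u_152 = 2
  u_153 = 1;  u_154 = 9;  u_155 = 3;  u_156 = 7;  u_157 = 1;  u_158 = 6
  u_159 = 7;  u_160 = 10;  u_161 = 2;  u_162 = 1;  u_163 = 0;  u_164 = 1
  u_165 = 8;  u_166 = 8;  u_167 = 8;  u_168 = 5;  u_169 = 8;  u_170 = 1
  u_171 = 7;  u_172 = 4;  u_173 = 7;  u_174 = 10;  u_175 = 6;  u_176 = 8
  u_177 = 2;  u_178 = 4;  u_179 = 1;  u_180 = 4;  u_181 = 4;  u_182 = 3
  u_183 = 9;  u_184 = 9;  u_185 = 8;  u_186 = 8;  u_187 = 3;  u_188 = 10
  u_189 = 0;  u_190 = 0;  u_191 = 2;  u_192 = 9;  u_193 = 1;  u_194 = 7
  u_195 = 2;  u_196 = 9;  u_197 = 9;  u_198 = 10;  u_199 = 6;  u_200 = 4
  u_201 = 6;  u_202 = 2;  u_203 = 9;  u_204 = 0;  u_205 = 8;  u_206 = 7
  u_207 = 0;  u_208 = 8;  u_209 = 0;  u_210 = 7;  u_211 = 10;  u_212 = 3
  u_213 = 0;  u_214 = 6;  u_215 = 10;  u_216 = 9;  u_217 = 7;  u_218 = 7
  u_219 = 10;  u_220 = 0;  u_221 = 3;  u_222 = 10;  u_223 = 5;  u_224 = 6
  u_225 = 10;  u_226 = 10;  u_227 = 6;  u_228 = 2;  u_229 = 8;  u_230 = 1
  u_231 = 2;  u_232 = 9;  u_233 = 10;  u_234 = 9;  u_235 = 1;  u_236 = 2
  u_237 = 7;  u_238 = 1;  u_239 = 8;  u_240 = 5;  u_241 = 0;  u_242 = 9
  u_243 = 3;  u_244 = 9;  u_245 = 10;  u_246 = 7;  u_247 = 3;  u_248 = 1
  u_249 = 0;  u_250 = 10;  u_251 = 10;  u_252 = 7;  u_253 = 1;  u_254 = 3
  u_255 = 10;  u_256 = 3;  u_257 = 8;  u_258 = 9;  u_259 = 3;  u_260 = 4
  u_261 = 4;  u_262 = 10;  u_263 = 2;  u_264 = 7;  u_265 = 5;  u_266 = 4
  u_267 = 7;  u_268 = 3;  u_269 = 2;  u_270 = 10;  u_271 = 5;  u_272 = 8
  u_273 = 8;  u_274 = 0;  u_275 = 2;  u_276 = 4;  u_277 = 6;  u_278 = 10
  u_279 = 1;  u_280 = 4;  u_281 = 3;  u_282 = 4;  u_283 = 3;  u_284 = 0
  u_285 = 7;  u_286 = 9;  u_287 = 4;  u_288 = 5;  u_289 = 8;  u_290 = 9
  u_291 = 10;  u_292 = 8;  u_293 = 2;  u_294 = 7;  u_295 = 9;  u_296 = 0
u_297 = 10·0 + 5·9 + 9·7 = 9
u_298 = 10·9 + 5·0 + 9·9 = 6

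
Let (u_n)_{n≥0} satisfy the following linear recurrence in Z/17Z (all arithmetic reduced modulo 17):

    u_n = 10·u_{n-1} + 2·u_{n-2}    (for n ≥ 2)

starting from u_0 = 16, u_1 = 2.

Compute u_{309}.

6

u_2 = 10·2 + 2·16 = 1
u_3 = 10·1 + 2·2 = 14
u_4 = 10·14 + 2·1 = 6
u_5 = 10·6 + 2·14 = 3
u_6 = 10·3 + 2·6 = 8
u_7 = 10·8 + 2·3 = 1
u_8 = 10·1 + 2·8 = 9
u_9 = 10·9 + 2·1 = 7
u_10 = 10·7 + 2·9 = 3
u_11 = 10·3 + 2·7 = 10
u_12 = 10·10 + 2·3 = 4
u_13 = 10·4 + 2·10 = 9
u_14 = 10·9 + 2·4 = 13
u_15 = 10·13 + 2·9 = 12
u_16 = 10·12 + 2·13 = 10
u_17 = 10·10 + 2·12 = 5
u_18 = 10·5 + 2·10 = 2
u_19 = 10·2 + 2·5 = 13
u_20 = 10·13 + 2·2 = 15
u_21 = 10·15 + 2·13 = 6
u_22 = 10·6 + 2·15 = 5
u_23 = 10·5 + 2·6 = 11
u_24 = 10·11 + 2·5 = 1
u_25 = 10·1 + 2·11 = 15
u_26 = 10·15 + 2·1 = 16
u_27 = 10·16 + 2·15 = 3
u_28 = 10·3 + 2·16 = 11
u_29 = 10·11 + 2·3 = 14
u_30 = 10·14 + 2·11 = 9
u_31 = 10·9 + 2·14 = 16
u_32 = 10·16 + 2·9 = 8
u_33 = 10·8 + 2·16 = 10
u_34 = 10·10 + 2·8 = 14
u_35 = 10·14 + 2·10 = 7
u_36 = 10·7 + 2·14 = 13
u_37 = 10·13 + 2·7 = 8
u_38 = 10·8 + 2·13 = 4
u_39 = 10·4 + 2·8 = 5
u_40 = 10·5 + 2·4 = 7
u_41 = 10·7 + 2·5 = 12
u_42 = 10·12 + 2·7 = 15
u_43 = 10·15 + 2·12 = 4
u_44 = 10·4 + 2·15 = 2
u_45 = 10·2 + 2·4 = 11
u_46 = 10·11 + 2·2 = 12
u_47 = 10·12 + 2·11 = 6
u_48 = 10·6 + 2·12 = 16
u_49 = 10·16 + 2·6 = 2
(u_48, u_49) = (16, 2) = (u_0, u_1), so the sequence has period 48.
309 ≡ 21 (mod 48), hence u_309 = u_21 = 6.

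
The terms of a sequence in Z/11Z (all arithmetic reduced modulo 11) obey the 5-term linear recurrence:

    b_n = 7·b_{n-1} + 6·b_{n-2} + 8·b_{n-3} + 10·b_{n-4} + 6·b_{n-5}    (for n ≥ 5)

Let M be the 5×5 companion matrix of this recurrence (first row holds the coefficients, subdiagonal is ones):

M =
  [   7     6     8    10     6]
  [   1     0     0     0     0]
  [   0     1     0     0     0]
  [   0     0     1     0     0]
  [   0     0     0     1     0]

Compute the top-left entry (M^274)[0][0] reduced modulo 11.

(M^274)[0][0] is the top entry after applying M 274 times to the unit state (1, 0, 0, 0, 0). Equivalently it is h_{278} for the auxiliary sequence (h_n) obeying the same recurrence with h_4 = 1 and h_i = 0 for 0 ≤ i < 4:
h_5 = 7·1 + 6·0 + 8·0 + 10·0 + 6·0 = 7
h_6 = 7·7 + 6·1 + 8·0 + 10·0 + 6·0 = 0
h_7 = 7·0 + 6·7 + 8·1 + 10·0 + 6·0 = 6
h_8 = 7·6 + 6·0 + 8·7 + 10·1 + 6·0 = 9
h_9 = 7·9 + 6·6 + 8·0 + 10·7 + 6·1 = 10
h_10 = 7·10 + 6·9 + 8·6 + 10·0 + 6·7 = 5
Continuing the recurrence:
  h_11 = 7;  h_12 = 10;  h_13 = 9;  h_14 = 3;  h_15 = 2;  h_16 = 4
  h_17 = 5;  h_18 = 5;  h_19 = 3;  h_20 = 0;  h_21 = 0;  h_22 = 5
  h_23 = 7;  h_24 = 9;  h_25 = 2;  h_26 = 9;  h_27 = 5;  h_28 = 6
  h_29 = 9;  h_30 = 10;  h_31 = 1;  h_32 = 9;  h_33 = 0;  h_34 = 7
  h_35 = 4;  h_36 = 1;  h_37 = 9;  h_38 = 6;  h_39 = 10;  h_40 = 3
  h_41 = 5;  h_42 = 5;  h_43 = 5;  h_44 = 8;  h_45 = 7;  h_46 = 8
  h_47 = 0;  h_48 = 5;  h_49 = 8;  h_50 = 10;  h_51 = 8;  h_52 = 10
  h_53 = 0;  h_54 = 8;  h_55 = 1;  h_56 = 5;  h_57 = 0;  h_58 = 8
  h_59 = 0;  h_60 = 5;  h_61 = 8;  h_62 = 1;  h_63 = 0;  h_64 = 10
  h_65 = 1;  h_66 = 4;  h_67 = 10;  h_68 = 4;  h_69 = 3;  h_70 = 6
  h_71 = 7;  h_72 = 0;  h_73 = 1;  h_74 = 9;  h_75 = 10;  h_76 = 9
  h_77 = 7;  h_78 = 4;  h_79 = 10;  h_80 = 3;  h_81 = 6;  h_82 = 2
  h_83 = 0;  h_84 = 7;  h_85 = 0;  h_86 = 10;  h_87 = 6;  h_88 = 7
  h_89 = 9;  h_90 = 0;  h_91 = 10;  h_92 = 6;  h_93 = 3;  h_94 = 4
  h_95 = 7;  h_96 = 8;  h_97 = 9;  h_98 = 5;  h_99 = 5;  h_100 = 6
  h_101 = 8;  h_102 = 5;  h_103 = 2;  h_104 = 0;  h_105 = 3;  h_106 = 3
  h_107 = 1;  h_108 = 6;  h_109 = 3;  h_110 = 3;  h_111 = 5;  h_112 = 0
  h_113 = 10;  h_114 = 4;  h_115 = 2;  h_116 = 5;  h_117 = 3;  h_118 = 2
  h_119 = 6;  h_120 = 8;  h_121 = 3;  h_122 = 1;  h_123 = 7;  h_124 = 8
  h_125 = 8;  h_126 = 1;  h_127 = 8;  h_128 = 6;  h_129 = 6;  h_130 = 2
  h_131 = 8;  h_132 = 4;  h_133 = 1;  h_134 = 8;  h_135 = 10;  h_136 = 5
  h_137 = 6;  h_138 = 7;  h_139 = 9;  h_140 = 10;  h_141 = 6;  h_142 = 5
  h_143 = 8;  h_144 = 2;  h_145 = 2;  h_146 = 0;  h_147 = 6;  h_148 = 5
  h_149 = 4;  h_150 = 8;  h_151 = 4;  h_152 = 7;  h_153 = 9;  h_154 = 10
  h_155 = 4;  h_156 = 1;  h_157 = 1;  h_158 = 1;  h_159 = 0;  h_160 = 4
  h_161 = 8;  h_162 = 8;  h_163 = 10;  h_164 = 2;  h_165 = 0;  h_166 = 0
  h_167 = 10;  h_168 = 7;  h_169 = 0;  h_170 = 1;  h_171 = 9;  h_172 = 1
  h_173 = 1;  h_174 = 7;  h_175 = 5;  h_176 = 6;  h_177 = 1;  h_178 = 5
  h_179 = 5;  h_180 = 9;  h_181 = 3;  h_182 = 6;  h_183 = 3;  h_184 = 3
  h_185 = 6;  h_186 = 8;  h_187 = 6;  h_188 = 10;  h_189 = 6;  h_190 = 2
  h_191 = 7;  h_192 = 3;  h_193 = 1;  h_194 = 5;  h_195 = 4;  h_196 = 6
  h_197 = 2;  h_198 = 6;  h_199 = 7;  h_200 = 9;  h_201 = 0;  h_202 = 6
  h_203 = 0;  h_204 = 3;  h_205 = 2;  h_206 = 4;  h_207 = 1;  h_208 = 0
  h_209 = 10;  h_210 = 9;  h_211 = 3;  h_212 = 7;  h_213 = 8;  h_214 = 8
  h_215 = 2;  h_216 = 5;  h_217 = 2;  h_218 = 1;  h_219 = 6;  h_220 = 5
  h_221 = 8;  h_222 = 2;  h_223 = 3;  h_224 = 7;  h_225 = 6;  h_226 = 0
  h_227 = 2;  h_228 = 7;  h_229 = 9;  h_230 = 3;  h_231 = 8;  h_232 = 8
  h_233 = 7;  h_234 = 3;  h_235 = 5;  h_236 = 6;  h_237 = 5;  h_238 = 7
  h_239 = 8;  h_240 = 8;  h_241 = 4;  h_242 = 9;  h_243 = 9;  h_244 = 2
  h_245 = 8;  h_246 = 1;  h_247 = 6;  h_248 = 10;  h_249 = 8;  h_250 = 2
  h_251 = 10;  h_252 = 7;  h_253 = 1;  h_254 = 10;  h_255 = 2;  h_256 = 3
  h_257 = 0;  h_258 = 8;  h_259 = 6;  h_260 = 0;  h_261 = 8;  h_262 = 8
  h_263 = 3;  h_264 = 4;  h_265 = 3;  h_266 = 10;  h_267 = 0;  h_268 = 10
  h_269 = 6;  h_270 = 0;  h_271 = 0;  h_272 = 5;  h_273 = 1;  h_274 = 7
  h_275 = 7;  h_276 = 6
h_277 = 7·6 + 6·7 + 8·7 + 10·1 + 6·5 = 4
h_278 = 7·4 + 6·6 + 8·7 + 10·7 + 6·1 = 9

9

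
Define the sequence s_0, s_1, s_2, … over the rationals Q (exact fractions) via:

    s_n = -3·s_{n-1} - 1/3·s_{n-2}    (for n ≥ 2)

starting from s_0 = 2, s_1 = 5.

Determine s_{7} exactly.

84739/27

s_2 = -3·5 + -1/3·2 = -47/3
s_3 = -3·-47/3 + -1/3·5 = 136/3
s_4 = -3·136/3 + -1/3·-47/3 = -1177/9
s_5 = -3·-1177/9 + -1/3·136/3 = 3395/9
s_6 = -3·3395/9 + -1/3·-1177/9 = -29378/27
s_7 = -3·-29378/27 + -1/3·3395/9 = 84739/27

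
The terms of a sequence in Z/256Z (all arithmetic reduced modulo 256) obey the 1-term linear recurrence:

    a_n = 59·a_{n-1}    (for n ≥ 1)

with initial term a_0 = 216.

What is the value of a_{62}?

a_1 = 59·216 = 200
a_2 = 59·200 = 24
a_3 = 59·24 = 136
a_4 = 59·136 = 88
a_5 = 59·88 = 72
a_6 = 59·72 = 152
a_7 = 59·152 = 8
a_8 = 59·8 = 216
(a_8) = (216) = (a_0), so the sequence has period 8.
62 ≡ 6 (mod 8), hence a_62 = a_6 = 152.

152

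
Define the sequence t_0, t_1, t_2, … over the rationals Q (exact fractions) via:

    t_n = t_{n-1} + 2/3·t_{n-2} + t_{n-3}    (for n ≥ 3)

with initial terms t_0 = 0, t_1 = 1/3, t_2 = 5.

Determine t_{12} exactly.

t_3 = 1·5 + 2/3·1/3 + 1·0 = 47/9
t_4 = 1·47/9 + 2/3·5 + 1·1/3 = 80/9
t_5 = 1·80/9 + 2/3·47/9 + 1·5 = 469/27
t_6 = 1·469/27 + 2/3·80/9 + 1·47/9 = 770/27
t_7 = 1·770/27 + 2/3·469/27 + 1·80/9 = 3968/81
t_8 = 1·3968/81 + 2/3·770/27 + 1·469/27 = 2305/27
t_9 = 1·2305/27 + 2/3·3968/81 + 1·770/27 = 35611/243
t_10 = 1·35611/243 + 2/3·2305/27 + 1·3968/81 = 61345/243
t_11 = 1·61345/243 + 2/3·35611/243 + 1·2305/27 = 317492/729
t_12 = 1·317492/729 + 2/3·61345/243 + 1·35611/243 = 547015/729

547015/729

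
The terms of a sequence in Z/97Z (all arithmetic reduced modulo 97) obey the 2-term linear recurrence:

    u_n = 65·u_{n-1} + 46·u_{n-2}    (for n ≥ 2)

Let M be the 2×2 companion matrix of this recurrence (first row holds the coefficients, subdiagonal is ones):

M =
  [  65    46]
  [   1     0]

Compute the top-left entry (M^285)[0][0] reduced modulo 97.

9

(M^285)[0][0] is the top entry after applying M 285 times to the unit state (1, 0). Equivalently it is h_{286} for the auxiliary sequence (h_n) obeying the same recurrence with h_1 = 1 and h_i = 0 for 0 ≤ i < 1:
h_2 = 65·1 + 46·0 = 65
h_3 = 65·65 + 46·1 = 3
h_4 = 65·3 + 46·65 = 81
h_5 = 65·81 + 46·3 = 68
h_6 = 65·68 + 46·81 = 95
h_7 = 65·95 + 46·68 = 88
h_8 = 65·88 + 46·95 = 2
h_9 = 65·2 + 46·88 = 7
h_10 = 65·7 + 46·2 = 62
h_11 = 65·62 + 46·7 = 84
h_12 = 65·84 + 46·62 = 67
h_13 = 65·67 + 46·84 = 71
h_14 = 65·71 + 46·67 = 34
h_15 = 65·34 + 46·71 = 44
h_16 = 65·44 + 46·34 = 59
h_17 = 65·59 + 46·44 = 39
h_18 = 65·39 + 46·59 = 11
h_19 = 65·11 + 46·39 = 84
h_20 = 65·84 + 46·11 = 49
h_21 = 65·49 + 46·84 = 65
h_22 = 65·65 + 46·49 = 77
h_23 = 65·77 + 46·65 = 41
h_24 = 65·41 + 46·77 = 96
h_25 = 65·96 + 46·41 = 75
h_26 = 65·75 + 46·96 = 76
h_27 = 65·76 + 46·75 = 48
h_28 = 65·48 + 46·76 = 20
h_29 = 65·20 + 46·48 = 16
h_30 = 65·16 + 46·20 = 20
h_31 = 65·20 + 46·16 = 96
h_32 = 65·96 + 46·20 = 79
h_33 = 65·79 + 46·96 = 45
h_34 = 65·45 + 46·79 = 60
h_35 = 65·60 + 46·45 = 53
h_36 = 65·53 + 46·60 = 94
h_37 = 65·94 + 46·53 = 12
h_38 = 65·12 + 46·94 = 60
h_39 = 65·60 + 46·12 = 87
h_40 = 65·87 + 46·60 = 73
h_41 = 65·73 + 46·87 = 17
h_42 = 65·17 + 46·73 = 1
h_43 = 65·1 + 46·17 = 71
h_44 = 65·71 + 46·1 = 5
h_45 = 65·5 + 46·71 = 2
h_46 = 65·2 + 46·5 = 69
h_47 = 65·69 + 46·2 = 18
h_48 = 65·18 + 46·69 = 76
h_49 = 65·76 + 46·18 = 45
h_50 = 65·45 + 46·76 = 19
h_51 = 65·19 + 46·45 = 7
h_52 = 65·7 + 46·19 = 68
h_53 = 65·68 + 46·7 = 86
h_54 = 65·86 + 46·68 = 85
h_55 = 65·85 + 46·86 = 72
h_56 = 65·72 + 46·85 = 54
h_57 = 65·54 + 46·72 = 32
h_58 = 65·32 + 46·54 = 5
h_59 = 65·5 + 46·32 = 51
h_60 = 65·51 + 46·5 = 53
h_61 = 65·53 + 46·51 = 68
h_62 = 65·68 + 46·53 = 68
h_63 = 65·68 + 46·68 = 79
h_64 = 65·79 + 46·68 = 18
h_65 = 65·18 + 46·79 = 51
h_66 = 65·51 + 46·18 = 69
h_67 = 65·69 + 46·51 = 41
h_68 = 65·41 + 46·69 = 19
h_69 = 65·19 + 46·41 = 17
h_70 = 65·17 + 46·19 = 39
h_71 = 65·39 + 46·17 = 19
h_72 = 65·19 + 46·39 = 22
h_73 = 65·22 + 46·19 = 73
h_74 = 65·73 + 46·22 = 34
h_75 = 65·34 + 46·73 = 39
h_76 = 65·39 + 46·34 = 25
h_77 = 65·25 + 46·39 = 24
h_78 = 65·24 + 46·25 = 91
h_79 = 65·91 + 46·24 = 35
h_80 = 65·35 + 46·91 = 59
h_81 = 65·59 + 46·35 = 13
h_82 = 65·13 + 46·59 = 67
h_83 = 65·67 + 46·13 = 6
h_84 = 65·6 + 46·67 = 77
h_85 = 65·77 + 46·6 = 43
h_86 = 65·43 + 46·77 = 32
h_87 = 65·32 + 46·43 = 81
h_88 = 65·81 + 46·32 = 44
h_89 = 65·44 + 46·81 = 87
h_90 = 65·87 + 46·44 = 16
h_91 = 65·16 + 46·87 = 95
h_92 = 65·95 + 46·16 = 24
h_93 = 65·24 + 46·95 = 13
h_94 = 65·13 + 46·24 = 9
h_95 = 65·9 + 46·13 = 19
h_96 = 65·19 + 46·9 = 0
h_97 = 65·0 + 46·19 = 1
(h_96, h_97) = (0, 1) = (h_0, h_1), so the sequence has period 96.
286 ≡ 94 (mod 96), hence h_286 = h_94 = 9.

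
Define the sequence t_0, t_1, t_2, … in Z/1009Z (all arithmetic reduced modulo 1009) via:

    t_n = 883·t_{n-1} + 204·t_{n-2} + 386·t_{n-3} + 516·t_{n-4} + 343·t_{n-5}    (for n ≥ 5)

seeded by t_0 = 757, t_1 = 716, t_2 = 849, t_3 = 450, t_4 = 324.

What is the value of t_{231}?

544

t_5 = 883·324 + 204·450 + 386·849 + 516·716 + 343·757 = 815
t_6 = 883·815 + 204·324 + 386·450 + 516·849 + 343·716 = 461
t_7 = 883·461 + 204·815 + 386·324 + 516·450 + 343·849 = 904
t_8 = 883·904 + 204·461 + 386·815 + 516·324 + 343·450 = 774
t_9 = 883·774 + 204·904 + 386·461 + 516·815 + 343·324 = 409
t_10 = 883·409 + 204·774 + 386·904 + 516·461 + 343·815 = 51
Continuing the recurrence:
  t_11 = 442;  t_12 = 716;  t_13 = 745;  t_14 = 944;  t_15 = 27;  t_16 = 914
  t_17 = 852;  t_18 = 749;  t_19 = 95;  t_20 = 105;  t_21 = 47;  t_22 = 372
  t_23 = 419;  t_24 = 867;  t_25 = 491;  t_26 = 489;  t_27 = 622;  t_28 = 853
  t_29 = 133;  t_30 = 793;  t_31 = 509;  t_32 = 315;  t_33 = 935;  t_34 = 403
  t_35 = 94;  t_36 = 556;  t_37 = 991;  t_38 = 563;  t_39 = 832;  t_40 = 339
  t_41 = 63;  t_42 = 764;  t_43 = 896;  t_44 = 880;  t_45 = 1003;  t_46 = 568
  t_47 = 438;  t_48 = 468;  t_49 = 489;  t_50 = 555;  t_51 = 681;  t_52 = 472
  t_53 = 230;  t_54 = 288;  t_55 = 33;  t_56 = 983;  t_57 = 170;  t_58 = 613
  t_59 = 660;  t_60 = 479;  t_61 = 232;  t_62 = 643;  t_63 = 768;  t_64 = 172
  t_65 = 258;  t_66 = 56;  t_67 = 307;  t_68 = 726;  t_69 = 245;  t_70 = 985
  t_71 = 306;  t_72 = 301;  t_73 = 189;  t_74 = 332;  t_75 = 234;  t_76 = 160
  t_77 = 318;  t_78 = 191;  t_79 = 180;  t_80 = 163;  t_81 = 122;  t_82 = 362
  t_83 = 805;  t_84 = 891;  t_85 = 784;  t_86 = 804;  t_87 = 707;  t_88 = 502
  t_89 = 658;  t_90 = 475;  t_91 = 638;  t_92 = 148;  t_93 = 377;  t_94 = 515
  t_95 = 275;  t_96 = 580;  t_97 = 299;  t_98 = 663;  t_99 = 248;  t_100 = 560
  t_101 = 927;  t_102 = 34;  t_103 = 620;  t_104 = 776;  t_105 = 895;  t_106 = 833
  t_107 = 422;  t_108 = 721;  t_109 = 453;  t_110 = 891;  t_111 = 128;  t_112 = 635
  t_113 = 203;  t_114 = 656;  t_115 = 397;  t_116 = 972;  t_117 = 524;  t_118 = 448
  t_119 = 877;  t_120 = 560;  t_121 = 163;  t_122 = 609;  t_123 = 935;  t_124 = 238
  t_125 = 20;  t_126 = 165;  t_127 = 674;  t_128 = 405;  t_129 = 959;  t_130 = 151
  t_131 = 749;  t_132 = 106;  t_133 = 69;  t_134 = 579;  t_135 = 571;  t_136 = 987
  t_137 = 13;  t_138 = 932;  t_139 = 667;  t_140 = 977;  t_141 = 568;  t_142 = 815
  t_143 = 756;  t_144 = 39;  t_145 = 361;  t_146 = 901;  t_147 = 62;  t_148 = 469
  t_149 = 529;  t_150 = 978;  t_151 = 239;  t_152 = 183;  t_153 = 576;  t_154 = 481
  t_155 = 85;  t_156 = 826;  t_157 = 829;  t_158 = 791;  t_159 = 810;  t_160 = 226
  t_161 = 894;  t_162 = 253;  t_163 = 745;  t_164 = 53;  t_165 = 816;  t_166 = 113
  t_167 = 141;  t_168 = 772;  t_169 = 655;  t_170 = 413;  t_171 = 715;  t_172 = 524
  t_173 = 524;  t_174 = 912;  t_175 = 565;  t_176 = 326;  t_177 = 520;  t_178 = 649
  t_179 = 775;  t_180 = 149;  t_181 = 111;  t_182 = 415;  t_183 = 579;  t_184 = 724
  t_185 = 837;  t_186 = 324;  t_187 = 919;  t_188 = 23;  t_189 = 37;  t_190 = 830
  t_191 = 754;  t_192 = 984;  t_193 = 836;  t_194 = 35;  t_195 = 840;  t_196 = 533
  t_197 = 698;  t_198 = 36;  t_199 = 1;  t_200 = 306;  t_201 = 914;  t_202 = 809
  t_203 = 585;  t_204 = 1005;  t_205 = 709;  t_206 = 884;  t_207 = 610;  t_208 = 611
  t_209 = 436;  t_210 = 544;  t_211 = 424;  t_212 = 667;  t_213 = 218;  t_214 = 252
  t_215 = 537;  t_216 = 530;  t_217 = 16;  t_218 = 575;  t_219 = 476;  t_220 = 527
  t_221 = 756;  t_222 = 739;  t_223 = 64;  t_224 = 959;  t_225 = 664;  t_226 = 378
  t_227 = 870;  t_228 = 995;  t_229 = 830
t_230 = 883·830 + 204·995 + 386·870 + 516·378 + 343·664 = 379
t_231 = 883·379 + 204·830 + 386·995 + 516·870 + 343·378 = 544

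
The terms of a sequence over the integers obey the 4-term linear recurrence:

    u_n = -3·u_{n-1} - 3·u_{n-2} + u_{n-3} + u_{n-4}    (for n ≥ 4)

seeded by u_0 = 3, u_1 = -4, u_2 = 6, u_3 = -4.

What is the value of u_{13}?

u_4 = -3·-4 + -3·6 + 1·-4 + 1·3 = -7
u_5 = -3·-7 + -3·-4 + 1·6 + 1·-4 = 35
u_6 = -3·35 + -3·-7 + 1·-4 + 1·6 = -82
u_7 = -3·-82 + -3·35 + 1·-7 + 1·-4 = 130
u_8 = -3·130 + -3·-82 + 1·35 + 1·-7 = -116
u_9 = -3·-116 + -3·130 + 1·-82 + 1·35 = -89
u_10 = -3·-89 + -3·-116 + 1·130 + 1·-82 = 663
u_11 = -3·663 + -3·-89 + 1·-116 + 1·130 = -1708
u_12 = -3·-1708 + -3·663 + 1·-89 + 1·-116 = 2930
u_13 = -3·2930 + -3·-1708 + 1·663 + 1·-89 = -3092

-3092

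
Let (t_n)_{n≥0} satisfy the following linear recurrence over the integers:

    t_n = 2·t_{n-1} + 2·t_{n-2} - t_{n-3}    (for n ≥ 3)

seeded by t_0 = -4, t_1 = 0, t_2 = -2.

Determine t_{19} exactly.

-5100816

t_3 = 2·-2 + 2·0 + -1·-4 = 0
t_4 = 2·0 + 2·-2 + -1·0 = -4
t_5 = 2·-4 + 2·0 + -1·-2 = -6
t_6 = 2·-6 + 2·-4 + -1·0 = -20
t_7 = 2·-20 + 2·-6 + -1·-4 = -48
t_8 = 2·-48 + 2·-20 + -1·-6 = -130
t_9 = 2·-130 + 2·-48 + -1·-20 = -336
t_10 = 2·-336 + 2·-130 + -1·-48 = -884
t_11 = 2·-884 + 2·-336 + -1·-130 = -2310
t_12 = 2·-2310 + 2·-884 + -1·-336 = -6052
t_13 = 2·-6052 + 2·-2310 + -1·-884 = -15840
t_14 = 2·-15840 + 2·-6052 + -1·-2310 = -41474
t_15 = 2·-41474 + 2·-15840 + -1·-6052 = -108576
t_16 = 2·-108576 + 2·-41474 + -1·-15840 = -284260
t_17 = 2·-284260 + 2·-108576 + -1·-41474 = -744198
t_18 = 2·-744198 + 2·-284260 + -1·-108576 = -1948340
t_19 = 2·-1948340 + 2·-744198 + -1·-284260 = -5100816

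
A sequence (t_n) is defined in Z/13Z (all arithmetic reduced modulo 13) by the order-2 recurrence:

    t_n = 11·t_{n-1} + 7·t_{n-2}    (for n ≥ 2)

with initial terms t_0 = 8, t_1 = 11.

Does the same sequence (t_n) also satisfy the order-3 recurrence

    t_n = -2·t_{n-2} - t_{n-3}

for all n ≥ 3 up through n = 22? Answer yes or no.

yes

Terms t_0..t_22: 8, 11, 8, 9, 12, 0, 6, 1, 1, 5, 10, 2, 1, 12, 9, 1, 9, 2, 7, 0, 10, 6, 6
n=3: candidate gives 9, actual t_3 = 9 ✓
n=4: candidate gives 12, actual t_4 = 12 ✓
n=5: candidate gives 0, actual t_5 = 0 ✓
n=6: candidate gives 6, actual t_6 = 6 ✓
n=7: candidate gives 1, actual t_7 = 1 ✓
n=8: candidate gives 1, actual t_8 = 1 ✓
n=9: candidate gives 5, actual t_9 = 5 ✓
n=10: candidate gives 10, actual t_10 = 10 ✓
n=11: candidate gives 2, actual t_11 = 2 ✓
n=12: candidate gives 1, actual t_12 = 1 ✓
n=13: candidate gives 12, actual t_13 = 12 ✓
n=14: candidate gives 9, actual t_14 = 9 ✓
n=15: candidate gives 1, actual t_15 = 1 ✓
n=16: candidate gives 9, actual t_16 = 9 ✓
n=17: candidate gives 2, actual t_17 = 2 ✓
n=18: candidate gives 7, actual t_18 = 7 ✓
n=19: candidate gives 0, actual t_19 = 0 ✓
n=20: candidate gives 10, actual t_20 = 10 ✓
n=21: candidate gives 6, actual t_21 = 6 ✓
n=22: candidate gives 6, actual t_22 = 6 ✓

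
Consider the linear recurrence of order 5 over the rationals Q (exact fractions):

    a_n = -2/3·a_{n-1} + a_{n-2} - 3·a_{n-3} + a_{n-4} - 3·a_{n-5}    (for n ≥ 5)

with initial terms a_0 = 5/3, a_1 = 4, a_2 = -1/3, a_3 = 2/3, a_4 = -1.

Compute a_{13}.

a_5 = -2/3·-1 + 1·2/3 + -3·-1/3 + 1·4 + -3·5/3 = 4/3
a_6 = -2/3·4/3 + 1·-1 + -3·2/3 + 1·-1/3 + -3·4 = -146/9
a_7 = -2/3·-146/9 + 1·4/3 + -3·-1 + 1·2/3 + -3·-1/3 = 454/27
a_8 = -2/3·454/27 + 1·-146/9 + -3·4/3 + 1·-1 + -3·2/3 = -2789/81
a_9 = -2/3·-2789/81 + 1·454/27 + -3·-146/9 + 1·4/3 + -3·-1 = 22543/243
a_10 = -2/3·22543/243 + 1·-2789/81 + -3·454/27 + 1·-146/9 + -3·4/3 = -121703/729
a_11 = -2/3·-121703/729 + 1·22543/243 + -3·-2789/81 + 1·454/27 + -3·-146/9 = 815410/2187
a_12 = -2/3·815410/2187 + 1·-121703/729 + -3·22543/243 + 1·-2789/81 + -3·454/27 = -5109005/6561
a_13 = -2/3·-5109005/6561 + 1·815410/2187 + -3·-121703/729 + 1·22543/243 + -3·-2789/81 = 31273807/19683

31273807/19683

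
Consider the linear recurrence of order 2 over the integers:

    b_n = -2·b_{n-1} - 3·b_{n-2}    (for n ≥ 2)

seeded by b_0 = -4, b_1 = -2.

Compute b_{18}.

b_2 = -2·-2 + -3·-4 = 16
b_3 = -2·16 + -3·-2 = -26
b_4 = -2·-26 + -3·16 = 4
b_5 = -2·4 + -3·-26 = 70
b_6 = -2·70 + -3·4 = -152
b_7 = -2·-152 + -3·70 = 94
b_8 = -2·94 + -3·-152 = 268
b_9 = -2·268 + -3·94 = -818
b_10 = -2·-818 + -3·268 = 832
b_11 = -2·832 + -3·-818 = 790
b_12 = -2·790 + -3·832 = -4076
b_13 = -2·-4076 + -3·790 = 5782
b_14 = -2·5782 + -3·-4076 = 664
b_15 = -2·664 + -3·5782 = -18674
b_16 = -2·-18674 + -3·664 = 35356
b_17 = -2·35356 + -3·-18674 = -14690
b_18 = -2·-14690 + -3·35356 = -76688

-76688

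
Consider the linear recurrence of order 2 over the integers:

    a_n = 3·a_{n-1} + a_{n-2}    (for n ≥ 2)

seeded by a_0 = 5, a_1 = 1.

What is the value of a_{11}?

a_2 = 3·1 + 1·5 = 8
a_3 = 3·8 + 1·1 = 25
a_4 = 3·25 + 1·8 = 83
a_5 = 3·83 + 1·25 = 274
a_6 = 3·274 + 1·83 = 905
a_7 = 3·905 + 1·274 = 2989
a_8 = 3·2989 + 1·905 = 9872
a_9 = 3·9872 + 1·2989 = 32605
a_10 = 3·32605 + 1·9872 = 107687
a_11 = 3·107687 + 1·32605 = 355666

355666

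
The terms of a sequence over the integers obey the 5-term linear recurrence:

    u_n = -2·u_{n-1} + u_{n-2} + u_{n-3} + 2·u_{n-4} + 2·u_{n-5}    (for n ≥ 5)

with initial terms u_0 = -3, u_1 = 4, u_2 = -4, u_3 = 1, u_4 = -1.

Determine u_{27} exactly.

-39864986

u_5 = -2·-1 + 1·1 + 1·-4 + 2·4 + 2·-3 = 1
u_6 = -2·1 + 1·-1 + 1·1 + 2·-4 + 2·4 = -2
u_7 = -2·-2 + 1·1 + 1·-1 + 2·1 + 2·-4 = -2
u_8 = -2·-2 + 1·-2 + 1·1 + 2·-1 + 2·1 = 3
u_9 = -2·3 + 1·-2 + 1·-2 + 2·1 + 2·-1 = -10
u_10 = -2·-10 + 1·3 + 1·-2 + 2·-2 + 2·1 = 19
u_11 = -2·19 + 1·-10 + 1·3 + 2·-2 + 2·-2 = -53
u_12 = -2·-53 + 1·19 + 1·-10 + 2·3 + 2·-2 = 117
u_13 = -2·117 + 1·-53 + 1·19 + 2·-10 + 2·3 = -282
u_14 = -2·-282 + 1·117 + 1·-53 + 2·19 + 2·-10 = 646
u_15 = -2·646 + 1·-282 + 1·117 + 2·-53 + 2·19 = -1525
u_16 = -2·-1525 + 1·646 + 1·-282 + 2·117 + 2·-53 = 3542
u_17 = -2·3542 + 1·-1525 + 1·646 + 2·-282 + 2·117 = -8293
u_18 = -2·-8293 + 1·3542 + 1·-1525 + 2·646 + 2·-282 = 19331
u_19 = -2·19331 + 1·-8293 + 1·3542 + 2·-1525 + 2·646 = -45171
u_20 = -2·-45171 + 1·19331 + 1·-8293 + 2·3542 + 2·-1525 = 105414
u_21 = -2·105414 + 1·-45171 + 1·19331 + 2·-8293 + 2·3542 = -246170
u_22 = -2·-246170 + 1·105414 + 1·-45171 + 2·19331 + 2·-8293 = 574659
u_23 = -2·574659 + 1·-246170 + 1·105414 + 2·-45171 + 2·19331 = -1341754
u_24 = -2·-1341754 + 1·574659 + 1·-246170 + 2·105414 + 2·-45171 = 3132483
u_25 = -2·3132483 + 1·-1341754 + 1·574659 + 2·-246170 + 2·105414 = -7313573
u_26 = -2·-7313573 + 1·3132483 + 1·-1341754 + 2·574659 + 2·-246170 = 17074853
u_27 = -2·17074853 + 1·-7313573 + 1·3132483 + 2·-1341754 + 2·574659 = -39864986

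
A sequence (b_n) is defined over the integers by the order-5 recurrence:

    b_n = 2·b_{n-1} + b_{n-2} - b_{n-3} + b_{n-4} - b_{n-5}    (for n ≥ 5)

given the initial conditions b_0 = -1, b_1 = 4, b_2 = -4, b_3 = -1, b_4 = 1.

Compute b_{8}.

86

b_5 = 2·1 + 1·-1 + -1·-4 + 1·4 + -1·-1 = 10
b_6 = 2·10 + 1·1 + -1·-1 + 1·-4 + -1·4 = 14
b_7 = 2·14 + 1·10 + -1·1 + 1·-1 + -1·-4 = 40
b_8 = 2·40 + 1·14 + -1·10 + 1·1 + -1·-1 = 86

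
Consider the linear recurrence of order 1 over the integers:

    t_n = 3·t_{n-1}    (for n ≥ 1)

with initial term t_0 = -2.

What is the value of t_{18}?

t_1 = 3·-2 = -6
t_2 = 3·-6 = -18
t_3 = 3·-18 = -54
t_4 = 3·-54 = -162
t_5 = 3·-162 = -486
t_6 = 3·-486 = -1458
t_7 = 3·-1458 = -4374
t_8 = 3·-4374 = -13122
t_9 = 3·-13122 = -39366
t_10 = 3·-39366 = -118098
t_11 = 3·-118098 = -354294
t_12 = 3·-354294 = -1062882
t_13 = 3·-1062882 = -3188646
t_14 = 3·-3188646 = -9565938
t_15 = 3·-9565938 = -28697814
t_16 = 3·-28697814 = -86093442
t_17 = 3·-86093442 = -258280326
t_18 = 3·-258280326 = -774840978

-774840978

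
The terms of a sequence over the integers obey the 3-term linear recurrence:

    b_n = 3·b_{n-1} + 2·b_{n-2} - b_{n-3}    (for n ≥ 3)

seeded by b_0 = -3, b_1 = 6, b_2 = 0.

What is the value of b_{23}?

b_3 = 3·0 + 2·6 + -1·-3 = 15
b_4 = 3·15 + 2·0 + -1·6 = 39
b_5 = 3·39 + 2·15 + -1·0 = 147
b_6 = 3·147 + 2·39 + -1·15 = 504
b_7 = 3·504 + 2·147 + -1·39 = 1767
b_8 = 3·1767 + 2·504 + -1·147 = 6162
b_9 = 3·6162 + 2·1767 + -1·504 = 21516
b_10 = 3·21516 + 2·6162 + -1·1767 = 75105
b_11 = 3·75105 + 2·21516 + -1·6162 = 262185
b_12 = 3·262185 + 2·75105 + -1·21516 = 915249
b_13 = 3·915249 + 2·262185 + -1·75105 = 3195012
b_14 = 3·3195012 + 2·915249 + -1·262185 = 11153349
b_15 = 3·11153349 + 2·3195012 + -1·915249 = 38934822
b_16 = 3·38934822 + 2·11153349 + -1·3195012 = 135916152
b_17 = 3·135916152 + 2·38934822 + -1·11153349 = 474464751
b_18 = 3·474464751 + 2·135916152 + -1·38934822 = 1656291735
b_19 = 3·1656291735 + 2·474464751 + -1·135916152 = 5781888555
b_20 = 3·5781888555 + 2·1656291735 + -1·474464751 = 20183784384
b_21 = 3·20183784384 + 2·5781888555 + -1·1656291735 = 70458838527
b_22 = 3·70458838527 + 2·20183784384 + -1·5781888555 = 245962195794
b_23 = 3·245962195794 + 2·70458838527 + -1·20183784384 = 858620480052

858620480052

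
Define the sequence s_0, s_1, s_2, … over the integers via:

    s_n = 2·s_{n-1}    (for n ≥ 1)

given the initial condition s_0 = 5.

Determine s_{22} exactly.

20971520

s_1 = 2·5 = 10
s_2 = 2·10 = 20
s_3 = 2·20 = 40
s_4 = 2·40 = 80
s_5 = 2·80 = 160
s_6 = 2·160 = 320
s_7 = 2·320 = 640
s_8 = 2·640 = 1280
s_9 = 2·1280 = 2560
s_10 = 2·2560 = 5120
s_11 = 2·5120 = 10240
s_12 = 2·10240 = 20480
s_13 = 2·20480 = 40960
s_14 = 2·40960 = 81920
s_15 = 2·81920 = 163840
s_16 = 2·163840 = 327680
s_17 = 2·327680 = 655360
s_18 = 2·655360 = 1310720
s_19 = 2·1310720 = 2621440
s_20 = 2·2621440 = 5242880
s_21 = 2·5242880 = 10485760
s_22 = 2·10485760 = 20971520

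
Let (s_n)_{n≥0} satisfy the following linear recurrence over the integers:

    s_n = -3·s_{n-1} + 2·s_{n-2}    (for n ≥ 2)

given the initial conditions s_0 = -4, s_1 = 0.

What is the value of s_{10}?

-178904

s_2 = -3·0 + 2·-4 = -8
s_3 = -3·-8 + 2·0 = 24
s_4 = -3·24 + 2·-8 = -88
s_5 = -3·-88 + 2·24 = 312
s_6 = -3·312 + 2·-88 = -1112
s_7 = -3·-1112 + 2·312 = 3960
s_8 = -3·3960 + 2·-1112 = -14104
s_9 = -3·-14104 + 2·3960 = 50232
s_10 = -3·50232 + 2·-14104 = -178904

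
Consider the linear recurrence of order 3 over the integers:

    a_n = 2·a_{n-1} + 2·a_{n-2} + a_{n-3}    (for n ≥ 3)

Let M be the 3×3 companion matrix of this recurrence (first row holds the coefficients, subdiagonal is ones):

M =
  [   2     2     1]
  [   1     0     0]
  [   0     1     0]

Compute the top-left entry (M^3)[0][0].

(M^3)[0][0] is the top entry after applying M 3 times to the unit state (1, 0, 0). Equivalently it is h_{5} for the auxiliary sequence (h_n) obeying the same recurrence with h_2 = 1 and h_i = 0 for 0 ≤ i < 2:
h_3 = 2·1 + 2·0 + 1·0 = 2
h_4 = 2·2 + 2·1 + 1·0 = 6
h_5 = 2·6 + 2·2 + 1·1 = 17

17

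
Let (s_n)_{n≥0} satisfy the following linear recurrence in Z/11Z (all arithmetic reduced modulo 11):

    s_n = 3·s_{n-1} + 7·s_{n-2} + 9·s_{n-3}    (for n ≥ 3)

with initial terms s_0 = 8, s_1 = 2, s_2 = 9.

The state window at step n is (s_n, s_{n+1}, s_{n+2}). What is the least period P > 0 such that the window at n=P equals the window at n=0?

n=0: window = (8, 2, 9)
n=1: window = (2, 9, 3)
n=2: window = (9, 3, 2)
n=3: window = (3, 2, 9)
n=4: window = (2, 9, 2)
n=5: window = (9, 2, 10)
n=6: window = (2, 10, 4)
n=7: window = (10, 4, 1)
n=8: window = (4, 1, 0)
n=9: window = (1, 0, 10)
n=10: window = (0, 10, 6)
n=11: window = (10, 6, 0)
n=12: window = (6, 0, 0)
n=13: window = (0, 0, 10)
n=14: window = (0, 10, 8)
n=15: window = (10, 8, 6)
n=16: window = (8, 6, 10)
n=17: window = (6, 10, 1)
n=18: window = (10, 1, 6)
n=19: window = (1, 6, 5)
n=20: window = (6, 5, 0)
n=21: window = (5, 0, 1)
n=22: window = (0, 1, 4)
n=23: window = (1, 4, 8)
n=24: window = (4, 8, 6)
n=25: window = (8, 6, 0)
n=26: window = (6, 0, 4)
n=27: window = (0, 4, 0)
n=28: window = (4, 0, 6)
n=29: window = (0, 6, 10)
n=30: window = (6, 10, 6)
n=31: window = (10, 6, 10)
n=32: window = (6, 10, 8)
n=33: window = (10, 8, 5)
n=34: window = (8, 5, 7)
n=35: window = (5, 7, 7)
n=36: window = (7, 7, 5)
n=37: window = (7, 5, 6)
n=38: window = (5, 6, 6)
n=39: window = (6, 6, 6)
n=40: window = (6, 6, 4)
…
n=663: window = (2, 10, 8)
n=664: window = (10, 8, 2)
n=665: window = (8, 2, 9)
window at n=665 equals window at n=0 → period = 665

665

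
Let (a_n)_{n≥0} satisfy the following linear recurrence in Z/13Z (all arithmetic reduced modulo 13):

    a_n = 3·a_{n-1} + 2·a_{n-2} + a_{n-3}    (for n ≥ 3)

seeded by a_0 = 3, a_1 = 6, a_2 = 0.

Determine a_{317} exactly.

8

a_3 = 3·0 + 2·6 + 1·3 = 2
a_4 = 3·2 + 2·0 + 1·6 = 12
a_5 = 3·12 + 2·2 + 1·0 = 1
a_6 = 3·1 + 2·12 + 1·2 = 3
a_7 = 3·3 + 2·1 + 1·12 = 10
a_8 = 3·10 + 2·3 + 1·1 = 11
a_9 = 3·11 + 2·10 + 1·3 = 4
a_10 = 3·4 + 2·11 + 1·10 = 5
a_11 = 3·5 + 2·4 + 1·11 = 8
a_12 = 3·8 + 2·5 + 1·4 = 12
a_13 = 3·12 + 2·8 + 1·5 = 5
a_14 = 3·5 + 2·12 + 1·8 = 8
a_15 = 3·8 + 2·5 + 1·12 = 7
a_16 = 3·7 + 2·8 + 1·5 = 3
a_17 = 3·3 + 2·7 + 1·8 = 5
a_18 = 3·5 + 2·3 + 1·7 = 2
a_19 = 3·2 + 2·5 + 1·3 = 6
a_20 = 3·6 + 2·2 + 1·5 = 1
a_21 = 3·1 + 2·6 + 1·2 = 4
a_22 = 3·4 + 2·1 + 1·6 = 7
a_23 = 3·7 + 2·4 + 1·1 = 4
a_24 = 3·4 + 2·7 + 1·4 = 4
a_25 = 3·4 + 2·4 + 1·7 = 1
a_26 = 3·1 + 2·4 + 1·4 = 2
a_27 = 3·2 + 2·1 + 1·4 = 12
a_28 = 3·12 + 2·2 + 1·1 = 2
a_29 = 3·2 + 2·12 + 1·2 = 6
a_30 = 3·6 + 2·2 + 1·12 = 8
a_31 = 3·8 + 2·6 + 1·2 = 12
a_32 = 3·12 + 2·8 + 1·6 = 6
a_33 = 3·6 + 2·12 + 1·8 = 11
a_34 = 3·11 + 2·6 + 1·12 = 5
a_35 = 3·5 + 2·11 + 1·6 = 4
a_36 = 3·4 + 2·5 + 1·11 = 7
a_37 = 3·7 + 2·4 + 1·5 = 8
a_38 = 3·8 + 2·7 + 1·4 = 3
a_39 = 3·3 + 2·8 + 1·7 = 6
a_40 = 3·6 + 2·3 + 1·8 = 6
a_41 = 3·6 + 2·6 + 1·3 = 7
a_42 = 3·7 + 2·6 + 1·6 = 0
a_43 = 3·0 + 2·7 + 1·6 = 7
a_44 = 3·7 + 2·0 + 1·7 = 2
a_45 = 3·2 + 2·7 + 1·0 = 7
a_46 = 3·7 + 2·2 + 1·7 = 6
a_47 = 3·6 + 2·7 + 1·2 = 8
a_48 = 3·8 + 2·6 + 1·7 = 4
a_49 = 3·4 + 2·8 + 1·6 = 8
a_50 = 3·8 + 2·4 + 1·8 = 1
a_51 = 3·1 + 2·8 + 1·4 = 10
a_52 = 3·10 + 2·1 + 1·8 = 1
a_53 = 3·1 + 2·10 + 1·1 = 11
a_54 = 3·11 + 2·1 + 1·10 = 6
a_55 = 3·6 + 2·11 + 1·1 = 2
a_56 = 3·2 + 2·6 + 1·11 = 3
a_57 = 3·3 + 2·2 + 1·6 = 6
a_58 = 3·6 + 2·3 + 1·2 = 0
(a_56, a_57, a_58) = (3, 6, 0) = (a_0, a_1, a_2), so the sequence has period 56.
317 ≡ 37 (mod 56), hence a_317 = a_37 = 8.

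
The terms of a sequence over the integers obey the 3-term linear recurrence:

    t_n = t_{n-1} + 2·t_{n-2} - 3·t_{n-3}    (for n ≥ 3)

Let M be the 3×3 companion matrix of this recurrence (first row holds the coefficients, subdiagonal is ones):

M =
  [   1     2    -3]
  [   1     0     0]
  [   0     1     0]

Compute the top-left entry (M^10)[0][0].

(M^10)[0][0] is the top entry after applying M 10 times to the unit state (1, 0, 0). Equivalently it is h_{12} for the auxiliary sequence (h_n) obeying the same recurrence with h_2 = 1 and h_i = 0 for 0 ≤ i < 2:
h_3 = 1·1 + 2·0 + -3·0 = 1
h_4 = 1·1 + 2·1 + -3·0 = 3
h_5 = 1·3 + 2·1 + -3·1 = 2
h_6 = 1·2 + 2·3 + -3·1 = 5
h_7 = 1·5 + 2·2 + -3·3 = 0
h_8 = 1·0 + 2·5 + -3·2 = 4
h_9 = 1·4 + 2·0 + -3·5 = -11
h_10 = 1·-11 + 2·4 + -3·0 = -3
h_11 = 1·-3 + 2·-11 + -3·4 = -37
h_12 = 1·-37 + 2·-3 + -3·-11 = -10

-10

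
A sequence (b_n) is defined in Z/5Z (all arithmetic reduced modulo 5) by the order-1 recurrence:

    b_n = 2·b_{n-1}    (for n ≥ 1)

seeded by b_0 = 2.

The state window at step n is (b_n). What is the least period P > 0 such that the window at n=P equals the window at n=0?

4

n=0: window = (2)
n=1: window = (4)
n=2: window = (3)
n=3: window = (1)
n=4: window = (2)
window at n=4 equals window at n=0 → period = 4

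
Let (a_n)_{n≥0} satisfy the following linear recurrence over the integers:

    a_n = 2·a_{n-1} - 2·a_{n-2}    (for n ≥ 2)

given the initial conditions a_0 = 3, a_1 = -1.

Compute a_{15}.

896

a_2 = 2·-1 + -2·3 = -8
a_3 = 2·-8 + -2·-1 = -14
a_4 = 2·-14 + -2·-8 = -12
a_5 = 2·-12 + -2·-14 = 4
a_6 = 2·4 + -2·-12 = 32
a_7 = 2·32 + -2·4 = 56
a_8 = 2·56 + -2·32 = 48
a_9 = 2·48 + -2·56 = -16
a_10 = 2·-16 + -2·48 = -128
a_11 = 2·-128 + -2·-16 = -224
a_12 = 2·-224 + -2·-128 = -192
a_13 = 2·-192 + -2·-224 = 64
a_14 = 2·64 + -2·-192 = 512
a_15 = 2·512 + -2·64 = 896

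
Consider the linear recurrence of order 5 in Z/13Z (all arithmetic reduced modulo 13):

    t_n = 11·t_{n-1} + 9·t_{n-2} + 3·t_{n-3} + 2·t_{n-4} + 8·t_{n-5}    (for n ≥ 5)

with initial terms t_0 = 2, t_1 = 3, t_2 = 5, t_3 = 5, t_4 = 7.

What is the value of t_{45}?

0

t_5 = 11·7 + 9·5 + 3·5 + 2·3 + 8·2 = 3
t_6 = 11·3 + 9·7 + 3·5 + 2·5 + 8·3 = 2
t_7 = 11·2 + 9·3 + 3·7 + 2·5 + 8·5 = 3
t_8 = 11·3 + 9·2 + 3·3 + 2·7 + 8·5 = 10
t_9 = 11·10 + 9·3 + 3·2 + 2·3 + 8·7 = 10
t_10 = 11·10 + 9·10 + 3·3 + 2·2 + 8·3 = 3
t_11 = 11·3 + 9·10 + 3·10 + 2·3 + 8·2 = 6
t_12 = 11·6 + 9·3 + 3·10 + 2·10 + 8·3 = 11
t_13 = 11·11 + 9·6 + 3·3 + 2·10 + 8·10 = 11
t_14 = 11·11 + 9·11 + 3·6 + 2·3 + 8·10 = 12
t_15 = 11·12 + 9·11 + 3·11 + 2·6 + 8·3 = 1
t_16 = 11·1 + 9·12 + 3·11 + 2·11 + 8·6 = 1
t_17 = 11·1 + 9·1 + 3·12 + 2·11 + 8·11 = 10
t_18 = 11·10 + 9·1 + 3·1 + 2·12 + 8·11 = 0
t_19 = 11·0 + 9·10 + 3·1 + 2·1 + 8·12 = 9
t_20 = 11·9 + 9·0 + 3·10 + 2·1 + 8·1 = 9
t_21 = 11·9 + 9·9 + 3·0 + 2·10 + 8·1 = 0
t_22 = 11·0 + 9·9 + 3·9 + 2·0 + 8·10 = 6
t_23 = 11·6 + 9·0 + 3·9 + 2·9 + 8·0 = 7
t_24 = 11·7 + 9·6 + 3·0 + 2·9 + 8·9 = 0
t_25 = 11·0 + 9·7 + 3·6 + 2·0 + 8·9 = 10
t_26 = 11·10 + 9·0 + 3·7 + 2·6 + 8·0 = 0
t_27 = 11·0 + 9·10 + 3·0 + 2·7 + 8·6 = 9
t_28 = 11·9 + 9·0 + 3·10 + 2·0 + 8·7 = 3
t_29 = 11·3 + 9·9 + 3·0 + 2·10 + 8·0 = 4
t_30 = 11·4 + 9·3 + 3·9 + 2·0 + 8·10 = 9
t_31 = 11·9 + 9·4 + 3·3 + 2·9 + 8·0 = 6
t_32 = 11·6 + 9·9 + 3·4 + 2·3 + 8·9 = 3
t_33 = 11·3 + 9·6 + 3·9 + 2·4 + 8·3 = 3
t_34 = 11·3 + 9·3 + 3·6 + 2·9 + 8·4 = 11
t_35 = 11·11 + 9·3 + 3·3 + 2·6 + 8·9 = 7
t_36 = 11·7 + 9·11 + 3·3 + 2·3 + 8·6 = 5
t_37 = 11·5 + 9·7 + 3·11 + 2·3 + 8·3 = 12
t_38 = 11·12 + 9·5 + 3·7 + 2·11 + 8·3 = 10
t_39 = 11·10 + 9·12 + 3·5 + 2·7 + 8·11 = 10
t_40 = 11·10 + 9·10 + 3·12 + 2·5 + 8·7 = 3
t_41 = 11·3 + 9·10 + 3·10 + 2·12 + 8·5 = 9
t_42 = 11·9 + 9·3 + 3·10 + 2·10 + 8·12 = 12
t_43 = 11·12 + 9·9 + 3·3 + 2·10 + 8·10 = 10
t_44 = 11·10 + 9·12 + 3·9 + 2·3 + 8·10 = 6
t_45 = 11·6 + 9·10 + 3·12 + 2·9 + 8·3 = 0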